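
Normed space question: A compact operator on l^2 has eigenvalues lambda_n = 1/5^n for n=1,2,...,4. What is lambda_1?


The eigenvalue formula gives lambda_1 = 1/5^1
= 1/5
= 0.2000

0.2000


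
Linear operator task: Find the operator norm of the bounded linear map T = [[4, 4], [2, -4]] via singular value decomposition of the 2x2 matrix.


A^T A = [[20, 8], [8, 32]]
trace(A^T A) = 52, det(A^T A) = 576
discriminant = 52^2 - 4*576 = 400
Largest eigenvalue of A^T A = (trace + sqrt(disc))/2 = 36.0000
||T|| = sqrt(36.0000) = 6.0000

6.0000


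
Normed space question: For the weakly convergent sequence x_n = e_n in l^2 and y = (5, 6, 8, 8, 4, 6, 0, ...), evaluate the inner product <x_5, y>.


x_5 = e_5 is the standard basis vector with 1 in position 5.
<x_5, y> = y_5 = 4
As n -> infinity, <x_n, y> -> 0, confirming weak convergence of (x_n) to 0.

4


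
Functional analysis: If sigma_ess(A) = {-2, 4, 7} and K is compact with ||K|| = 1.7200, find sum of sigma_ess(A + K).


By Weyl's theorem, the essential spectrum is invariant under compact perturbations.
sigma_ess(A + K) = sigma_ess(A) = {-2, 4, 7}
Sum = -2 + 4 + 7 = 9

9


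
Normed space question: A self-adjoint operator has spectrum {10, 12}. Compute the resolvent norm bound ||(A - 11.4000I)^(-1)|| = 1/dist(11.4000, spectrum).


dist(11.4000, {10, 12}) = min(|11.4000 - 10|, |11.4000 - 12|)
= min(1.4000, 0.6000) = 0.6000
Resolvent bound = 1/0.6000 = 1.6667

1.6667


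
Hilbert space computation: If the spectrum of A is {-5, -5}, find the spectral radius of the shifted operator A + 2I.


Spectrum of A + 2I = {-3, -3}
Spectral radius = max |lambda| over the shifted spectrum
= max(3, 3) = 3

3


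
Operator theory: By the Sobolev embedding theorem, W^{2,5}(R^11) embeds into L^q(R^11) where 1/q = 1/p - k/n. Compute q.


Using the Sobolev embedding formula: 1/q = 1/p - k/n
1/q = 1/5 - 2/11 = 1/55
q = 1/(1/55) = 55

55.0000


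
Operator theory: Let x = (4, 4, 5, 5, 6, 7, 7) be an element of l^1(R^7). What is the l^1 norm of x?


The l^1 norm equals the sum of absolute values of all components.
||x||_1 = 4 + 4 + 5 + 5 + 6 + 7 + 7
= 38

38.0000


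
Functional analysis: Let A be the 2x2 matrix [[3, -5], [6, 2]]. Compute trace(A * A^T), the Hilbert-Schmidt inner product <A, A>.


trace(A * A^T) = sum of squares of all entries
= 3^2 + (-5)^2 + 6^2 + 2^2
= 9 + 25 + 36 + 4
= 74

74


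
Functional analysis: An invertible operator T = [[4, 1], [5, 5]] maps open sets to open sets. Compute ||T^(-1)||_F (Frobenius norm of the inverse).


det(T) = 4*5 - 1*5 = 15
T^(-1) = (1/15) * [[5, -1], [-5, 4]] = [[0.3333, -0.0667], [-0.3333, 0.2667]]
||T^(-1)||_F^2 = 0.3333^2 + (-0.0667)^2 + (-0.3333)^2 + 0.2667^2 = 0.2978
||T^(-1)||_F = sqrt(0.2978) = 0.5457

0.5457


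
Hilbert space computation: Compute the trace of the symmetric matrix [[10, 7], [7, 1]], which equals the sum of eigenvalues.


For a self-adjoint (symmetric) matrix, the eigenvalues are real.
The sum of eigenvalues equals the trace of the matrix.
trace = 10 + 1 = 11

11


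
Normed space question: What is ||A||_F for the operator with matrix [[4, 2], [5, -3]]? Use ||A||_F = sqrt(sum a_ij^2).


||A||_F^2 = sum a_ij^2
= 4^2 + 2^2 + 5^2 + (-3)^2
= 16 + 4 + 25 + 9 = 54
||A||_F = sqrt(54) = 7.3485

7.3485


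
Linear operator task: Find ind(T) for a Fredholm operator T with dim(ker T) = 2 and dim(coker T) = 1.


The Fredholm index is defined as ind(T) = dim(ker T) - dim(coker T)
= 2 - 1
= 1

1


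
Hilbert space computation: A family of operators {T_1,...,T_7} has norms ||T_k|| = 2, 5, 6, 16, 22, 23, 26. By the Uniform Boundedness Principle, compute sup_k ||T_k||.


By the Uniform Boundedness Principle, the supremum of norms is finite.
sup_k ||T_k|| = max(2, 5, 6, 16, 22, 23, 26) = 26

26


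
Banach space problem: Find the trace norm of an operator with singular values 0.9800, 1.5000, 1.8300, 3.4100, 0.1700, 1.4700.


The nuclear norm is the sum of all singular values.
||T||_1 = 0.9800 + 1.5000 + 1.8300 + 3.4100 + 0.1700 + 1.4700
= 9.3600

9.3600


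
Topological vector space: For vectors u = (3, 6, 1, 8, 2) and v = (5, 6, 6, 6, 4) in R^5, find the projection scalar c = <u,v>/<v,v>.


Computing <u,v> = 3*5 + 6*6 + 1*6 + 8*6 + 2*4 = 113
Computing <v,v> = 5^2 + 6^2 + 6^2 + 6^2 + 4^2 = 149
Projection coefficient = 113/149 = 0.7584

0.7584


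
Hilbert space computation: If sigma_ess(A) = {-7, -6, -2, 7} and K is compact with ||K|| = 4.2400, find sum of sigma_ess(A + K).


By Weyl's theorem, the essential spectrum is invariant under compact perturbations.
sigma_ess(A + K) = sigma_ess(A) = {-7, -6, -2, 7}
Sum = -7 + -6 + -2 + 7 = -8

-8


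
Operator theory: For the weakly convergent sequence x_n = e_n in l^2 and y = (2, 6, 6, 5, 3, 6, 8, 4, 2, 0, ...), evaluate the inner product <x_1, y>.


x_1 = e_1 is the standard basis vector with 1 in position 1.
<x_1, y> = y_1 = 2
As n -> infinity, <x_n, y> -> 0, confirming weak convergence of (x_n) to 0.

2


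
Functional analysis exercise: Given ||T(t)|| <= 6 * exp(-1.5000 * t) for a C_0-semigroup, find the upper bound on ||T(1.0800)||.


||T(1.0800)|| <= 6 * exp(-1.5000 * 1.0800)
= 6 * exp(-1.6200)
= 6 * 0.1979
= 1.1874

1.1874


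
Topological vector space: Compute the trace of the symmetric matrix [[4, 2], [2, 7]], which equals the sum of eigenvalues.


For a self-adjoint (symmetric) matrix, the eigenvalues are real.
The sum of eigenvalues equals the trace of the matrix.
trace = 4 + 7 = 11

11


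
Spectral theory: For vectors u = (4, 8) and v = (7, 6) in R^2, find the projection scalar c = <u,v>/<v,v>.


Computing <u,v> = 4*7 + 8*6 = 76
Computing <v,v> = 7^2 + 6^2 = 85
Projection coefficient = 76/85 = 0.8941

0.8941


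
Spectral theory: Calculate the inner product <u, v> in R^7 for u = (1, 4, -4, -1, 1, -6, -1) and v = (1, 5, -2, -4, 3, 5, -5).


Computing the standard inner product <u, v> = sum u_i * v_i
= 1*1 + 4*5 + -4*-2 + -1*-4 + 1*3 + -6*5 + -1*-5
= 1 + 20 + 8 + 4 + 3 + -30 + 5
= 11

11


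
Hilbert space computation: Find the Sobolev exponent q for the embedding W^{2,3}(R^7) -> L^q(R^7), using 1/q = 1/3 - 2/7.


Using the Sobolev embedding formula: 1/q = 1/p - k/n
1/q = 1/3 - 2/7 = 1/21
q = 1/(1/21) = 21

21.0000


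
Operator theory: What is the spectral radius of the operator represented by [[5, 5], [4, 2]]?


For a 2x2 matrix, eigenvalues satisfy lambda^2 - (trace)*lambda + det = 0
trace = 5 + 2 = 7
det = 5*2 - 5*4 = -10
discriminant = 7^2 - 4*(-10) = 89
spectral radius = max |eigenvalue| = 8.2170

8.2170


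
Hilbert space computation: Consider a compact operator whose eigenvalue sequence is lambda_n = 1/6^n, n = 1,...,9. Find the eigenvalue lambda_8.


The eigenvalue formula gives lambda_8 = 1/6^8
= 1/1679616
= 5.9537e-07

5.9537e-07


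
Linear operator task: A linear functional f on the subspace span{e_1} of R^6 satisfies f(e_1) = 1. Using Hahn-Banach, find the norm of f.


The norm of f is given by ||f|| = sup_{||x||=1} |f(x)|.
On span{e_1}, ||e_1|| = 1, so ||f|| = |f(e_1)| / ||e_1||
= |1| / 1 = 1.0000

1.0000


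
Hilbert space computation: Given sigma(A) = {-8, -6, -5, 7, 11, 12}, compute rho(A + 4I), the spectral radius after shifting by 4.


Spectrum of A + 4I = {-4, -2, -1, 11, 15, 16}
Spectral radius = max |lambda| over the shifted spectrum
= max(4, 2, 1, 11, 15, 16) = 16

16


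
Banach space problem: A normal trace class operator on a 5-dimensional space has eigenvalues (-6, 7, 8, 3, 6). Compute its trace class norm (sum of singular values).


For a normal operator, singular values equal |eigenvalues|.
Trace norm = sum |lambda_i| = 6 + 7 + 8 + 3 + 6
= 30

30


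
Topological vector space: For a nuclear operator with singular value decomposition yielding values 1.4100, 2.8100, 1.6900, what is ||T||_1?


The nuclear norm is the sum of all singular values.
||T||_1 = 1.4100 + 2.8100 + 1.6900
= 5.9100

5.9100


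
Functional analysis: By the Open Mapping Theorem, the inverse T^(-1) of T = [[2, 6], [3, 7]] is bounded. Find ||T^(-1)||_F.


det(T) = 2*7 - 6*3 = -4
T^(-1) = (1/-4) * [[7, -6], [-3, 2]] = [[-1.7500, 1.5000], [0.7500, -0.5000]]
||T^(-1)||_F^2 = (-1.7500)^2 + 1.5000^2 + 0.7500^2 + (-0.5000)^2 = 6.1250
||T^(-1)||_F = sqrt(6.1250) = 2.4749

2.4749


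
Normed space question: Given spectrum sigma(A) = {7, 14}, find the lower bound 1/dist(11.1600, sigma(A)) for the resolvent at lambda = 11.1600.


dist(11.1600, {7, 14}) = min(|11.1600 - 7|, |11.1600 - 14|)
= min(4.1600, 2.8400) = 2.8400
Resolvent bound = 1/2.8400 = 0.3521

0.3521


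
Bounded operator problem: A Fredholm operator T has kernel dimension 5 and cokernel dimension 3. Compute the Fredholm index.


The Fredholm index is defined as ind(T) = dim(ker T) - dim(coker T)
= 5 - 3
= 2

2


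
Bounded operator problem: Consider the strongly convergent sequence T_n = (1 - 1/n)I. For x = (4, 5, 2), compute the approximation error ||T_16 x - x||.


T_16 x - x = (1 - 1/16)x - x = -x/16
||x|| = sqrt(45) = 6.7082
||T_16 x - x|| = ||x||/16 = 6.7082/16 = 0.4193

0.4193


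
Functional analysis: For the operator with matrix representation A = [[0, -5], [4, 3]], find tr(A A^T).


trace(A * A^T) = sum of squares of all entries
= 0^2 + (-5)^2 + 4^2 + 3^2
= 0 + 25 + 16 + 9
= 50

50


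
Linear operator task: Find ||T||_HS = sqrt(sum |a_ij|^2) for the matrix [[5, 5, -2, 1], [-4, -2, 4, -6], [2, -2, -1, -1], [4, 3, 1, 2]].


The Hilbert-Schmidt norm is sqrt(sum of squares of all entries).
Sum of squares = 5^2 + 5^2 + (-2)^2 + 1^2 + (-4)^2 + (-2)^2 + 4^2 + (-6)^2 + 2^2 + (-2)^2 + (-1)^2 + (-1)^2 + 4^2 + 3^2 + 1^2 + 2^2
= 25 + 25 + 4 + 1 + 16 + 4 + 16 + 36 + 4 + 4 + 1 + 1 + 16 + 9 + 1 + 4 = 167
||T||_HS = sqrt(167) = 12.9228

12.9228


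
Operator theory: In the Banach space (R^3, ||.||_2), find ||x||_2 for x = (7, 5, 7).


The l^2 norm = (sum |x_i|^2)^(1/2)
Sum of 2th powers = 49 + 25 + 49 = 123
||x||_2 = (123)^(1/2) = 11.0905

11.0905


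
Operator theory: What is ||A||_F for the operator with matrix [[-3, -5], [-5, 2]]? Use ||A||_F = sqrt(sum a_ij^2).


||A||_F^2 = sum a_ij^2
= (-3)^2 + (-5)^2 + (-5)^2 + 2^2
= 9 + 25 + 25 + 4 = 63
||A||_F = sqrt(63) = 7.9373

7.9373


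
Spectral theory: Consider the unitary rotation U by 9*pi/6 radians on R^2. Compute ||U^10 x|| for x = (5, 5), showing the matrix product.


U is a rotation by theta = 9*pi/6
U^10 = rotation by 10*theta = 90*pi/6 = 6*pi/6 (mod 2*pi)
cos(6*pi/6) = -1.0000, sin(6*pi/6) = 0.0000
U^10 x = (-1.0000 * 5 - 0.0000 * 5, 0.0000 * 5 + -1.0000 * 5)
= (-5.0000, -5.0000)
||U^10 x|| = sqrt((-5.0000)^2 + (-5.0000)^2) = sqrt(50.0000) = 7.0711

7.0711


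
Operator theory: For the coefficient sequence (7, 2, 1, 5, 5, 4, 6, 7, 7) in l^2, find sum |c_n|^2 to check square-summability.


sum |c_n|^2 = 7^2 + 2^2 + 1^2 + 5^2 + 5^2 + 4^2 + 6^2 + 7^2 + 7^2
= 49 + 4 + 1 + 25 + 25 + 16 + 36 + 49 + 49
= 254

254


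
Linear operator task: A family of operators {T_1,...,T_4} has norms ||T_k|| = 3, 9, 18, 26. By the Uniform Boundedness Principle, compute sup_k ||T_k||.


By the Uniform Boundedness Principle, the supremum of norms is finite.
sup_k ||T_k|| = max(3, 9, 18, 26) = 26

26


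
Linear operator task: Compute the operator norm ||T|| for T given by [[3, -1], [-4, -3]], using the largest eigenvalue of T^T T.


A^T A = [[25, 9], [9, 10]]
trace(A^T A) = 35, det(A^T A) = 169
discriminant = 35^2 - 4*169 = 549
Largest eigenvalue of A^T A = (trace + sqrt(disc))/2 = 29.2154
||T|| = sqrt(29.2154) = 5.4051

5.4051


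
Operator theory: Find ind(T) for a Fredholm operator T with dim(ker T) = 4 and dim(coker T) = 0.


The Fredholm index is defined as ind(T) = dim(ker T) - dim(coker T)
= 4 - 0
= 4

4


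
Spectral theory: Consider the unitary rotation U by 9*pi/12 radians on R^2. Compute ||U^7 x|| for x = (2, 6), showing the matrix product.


U is a rotation by theta = 9*pi/12
U^7 = rotation by 7*theta = 63*pi/12 = 15*pi/12 (mod 2*pi)
cos(15*pi/12) = -0.7071, sin(15*pi/12) = -0.7071
U^7 x = (-0.7071 * 2 - -0.7071 * 6, -0.7071 * 2 + -0.7071 * 6)
= (2.8284, -5.6569)
||U^7 x|| = sqrt(2.8284^2 + (-5.6569)^2) = sqrt(40.0000) = 6.3246

6.3246


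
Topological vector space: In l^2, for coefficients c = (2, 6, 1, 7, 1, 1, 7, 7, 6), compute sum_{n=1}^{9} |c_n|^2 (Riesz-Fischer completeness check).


sum |c_n|^2 = 2^2 + 6^2 + 1^2 + 7^2 + 1^2 + 1^2 + 7^2 + 7^2 + 6^2
= 4 + 36 + 1 + 49 + 1 + 1 + 49 + 49 + 36
= 226

226


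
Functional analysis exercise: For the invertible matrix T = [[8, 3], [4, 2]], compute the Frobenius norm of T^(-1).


det(T) = 8*2 - 3*4 = 4
T^(-1) = (1/4) * [[2, -3], [-4, 8]] = [[0.5000, -0.7500], [-1.0000, 2.0000]]
||T^(-1)||_F^2 = 0.5000^2 + (-0.7500)^2 + (-1.0000)^2 + 2.0000^2 = 5.8125
||T^(-1)||_F = sqrt(5.8125) = 2.4109

2.4109


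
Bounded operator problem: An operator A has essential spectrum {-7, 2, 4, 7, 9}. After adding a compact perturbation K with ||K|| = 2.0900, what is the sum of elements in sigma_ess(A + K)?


By Weyl's theorem, the essential spectrum is invariant under compact perturbations.
sigma_ess(A + K) = sigma_ess(A) = {-7, 2, 4, 7, 9}
Sum = -7 + 2 + 4 + 7 + 9 = 15

15


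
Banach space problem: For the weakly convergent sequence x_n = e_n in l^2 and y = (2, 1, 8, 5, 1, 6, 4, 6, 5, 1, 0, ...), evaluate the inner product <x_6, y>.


x_6 = e_6 is the standard basis vector with 1 in position 6.
<x_6, y> = y_6 = 6
As n -> infinity, <x_n, y> -> 0, confirming weak convergence of (x_n) to 0.

6


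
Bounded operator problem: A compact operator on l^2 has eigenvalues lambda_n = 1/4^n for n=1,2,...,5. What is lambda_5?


The eigenvalue formula gives lambda_5 = 1/4^5
= 1/1024
= 9.7656e-04

9.7656e-04


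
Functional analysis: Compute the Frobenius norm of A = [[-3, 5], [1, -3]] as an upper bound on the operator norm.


||A||_F^2 = sum a_ij^2
= (-3)^2 + 5^2 + 1^2 + (-3)^2
= 9 + 25 + 1 + 9 = 44
||A||_F = sqrt(44) = 6.6332

6.6332


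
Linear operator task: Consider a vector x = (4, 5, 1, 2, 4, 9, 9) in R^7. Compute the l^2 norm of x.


The l^2 norm = (sum |x_i|^2)^(1/2)
Sum of 2th powers = 16 + 25 + 1 + 4 + 16 + 81 + 81 = 224
||x||_2 = (224)^(1/2) = 14.9666

14.9666


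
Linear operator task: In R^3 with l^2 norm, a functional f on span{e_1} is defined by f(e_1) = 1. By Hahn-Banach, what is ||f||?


The norm of f is given by ||f|| = sup_{||x||=1} |f(x)|.
On span{e_1}, ||e_1|| = 1, so ||f|| = |f(e_1)| / ||e_1||
= |1| / 1 = 1.0000

1.0000


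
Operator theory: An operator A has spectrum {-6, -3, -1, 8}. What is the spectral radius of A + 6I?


Spectrum of A + 6I = {0, 3, 5, 14}
Spectral radius = max |lambda| over the shifted spectrum
= max(0, 3, 5, 14) = 14

14


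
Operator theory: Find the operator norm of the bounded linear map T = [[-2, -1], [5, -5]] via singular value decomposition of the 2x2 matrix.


A^T A = [[29, -23], [-23, 26]]
trace(A^T A) = 55, det(A^T A) = 225
discriminant = 55^2 - 4*225 = 2125
Largest eigenvalue of A^T A = (trace + sqrt(disc))/2 = 50.5489
||T|| = sqrt(50.5489) = 7.1098

7.1098


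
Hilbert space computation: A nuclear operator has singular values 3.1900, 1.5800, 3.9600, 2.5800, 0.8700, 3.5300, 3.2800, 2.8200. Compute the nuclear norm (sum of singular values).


The nuclear norm is the sum of all singular values.
||T||_1 = 3.1900 + 1.5800 + 3.9600 + 2.5800 + 0.8700 + 3.5300 + 3.2800 + 2.8200
= 21.8100

21.8100


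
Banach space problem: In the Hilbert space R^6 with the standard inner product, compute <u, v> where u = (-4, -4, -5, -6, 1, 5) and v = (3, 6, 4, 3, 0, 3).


Computing the standard inner product <u, v> = sum u_i * v_i
= -4*3 + -4*6 + -5*4 + -6*3 + 1*0 + 5*3
= -12 + -24 + -20 + -18 + 0 + 15
= -59

-59


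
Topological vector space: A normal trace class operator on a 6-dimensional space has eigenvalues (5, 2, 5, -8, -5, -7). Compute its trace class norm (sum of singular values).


For a normal operator, singular values equal |eigenvalues|.
Trace norm = sum |lambda_i| = 5 + 2 + 5 + 8 + 5 + 7
= 32

32


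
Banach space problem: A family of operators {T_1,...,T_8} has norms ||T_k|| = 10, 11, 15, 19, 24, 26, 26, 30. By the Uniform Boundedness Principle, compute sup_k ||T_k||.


By the Uniform Boundedness Principle, the supremum of norms is finite.
sup_k ||T_k|| = max(10, 11, 15, 19, 24, 26, 26, 30) = 30

30


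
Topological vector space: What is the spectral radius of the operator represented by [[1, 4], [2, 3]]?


For a 2x2 matrix, eigenvalues satisfy lambda^2 - (trace)*lambda + det = 0
trace = 1 + 3 = 4
det = 1*3 - 4*2 = -5
discriminant = 4^2 - 4*(-5) = 36
spectral radius = max |eigenvalue| = 5.0000

5.0000


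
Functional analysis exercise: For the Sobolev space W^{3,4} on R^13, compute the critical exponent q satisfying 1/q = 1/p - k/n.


Using the Sobolev embedding formula: 1/q = 1/p - k/n
1/q = 1/4 - 3/13 = 1/52
q = 1/(1/52) = 52

52.0000


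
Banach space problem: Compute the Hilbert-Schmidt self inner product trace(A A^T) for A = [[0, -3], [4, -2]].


trace(A * A^T) = sum of squares of all entries
= 0^2 + (-3)^2 + 4^2 + (-2)^2
= 0 + 9 + 16 + 4
= 29

29


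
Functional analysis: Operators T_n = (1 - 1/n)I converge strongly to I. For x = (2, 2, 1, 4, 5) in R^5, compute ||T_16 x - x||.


T_16 x - x = (1 - 1/16)x - x = -x/16
||x|| = sqrt(50) = 7.0711
||T_16 x - x|| = ||x||/16 = 7.0711/16 = 0.4419

0.4419


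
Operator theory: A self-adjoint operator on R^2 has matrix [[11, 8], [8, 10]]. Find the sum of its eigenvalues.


For a self-adjoint (symmetric) matrix, the eigenvalues are real.
The sum of eigenvalues equals the trace of the matrix.
trace = 11 + 10 = 21

21


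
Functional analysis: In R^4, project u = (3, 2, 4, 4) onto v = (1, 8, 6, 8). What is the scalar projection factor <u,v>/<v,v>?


Computing <u,v> = 3*1 + 2*8 + 4*6 + 4*8 = 75
Computing <v,v> = 1^2 + 8^2 + 6^2 + 8^2 = 165
Projection coefficient = 75/165 = 0.4545

0.4545


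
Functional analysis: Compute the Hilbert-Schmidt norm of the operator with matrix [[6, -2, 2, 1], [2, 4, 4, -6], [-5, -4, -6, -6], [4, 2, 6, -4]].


The Hilbert-Schmidt norm is sqrt(sum of squares of all entries).
Sum of squares = 6^2 + (-2)^2 + 2^2 + 1^2 + 2^2 + 4^2 + 4^2 + (-6)^2 + (-5)^2 + (-4)^2 + (-6)^2 + (-6)^2 + 4^2 + 2^2 + 6^2 + (-4)^2
= 36 + 4 + 4 + 1 + 4 + 16 + 16 + 36 + 25 + 16 + 36 + 36 + 16 + 4 + 36 + 16 = 302
||T||_HS = sqrt(302) = 17.3781

17.3781


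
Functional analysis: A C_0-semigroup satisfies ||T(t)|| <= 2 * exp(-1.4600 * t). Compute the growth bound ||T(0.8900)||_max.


||T(0.8900)|| <= 2 * exp(-1.4600 * 0.8900)
= 2 * exp(-1.2994)
= 2 * 0.2727
= 0.5454

0.5454


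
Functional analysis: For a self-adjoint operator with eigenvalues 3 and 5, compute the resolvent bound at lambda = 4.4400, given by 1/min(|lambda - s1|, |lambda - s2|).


dist(4.4400, {3, 5}) = min(|4.4400 - 3|, |4.4400 - 5|)
= min(1.4400, 0.5600) = 0.5600
Resolvent bound = 1/0.5600 = 1.7857

1.7857


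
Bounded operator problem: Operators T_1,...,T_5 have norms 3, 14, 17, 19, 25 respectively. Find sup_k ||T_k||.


By the Uniform Boundedness Principle, the supremum of norms is finite.
sup_k ||T_k|| = max(3, 14, 17, 19, 25) = 25

25


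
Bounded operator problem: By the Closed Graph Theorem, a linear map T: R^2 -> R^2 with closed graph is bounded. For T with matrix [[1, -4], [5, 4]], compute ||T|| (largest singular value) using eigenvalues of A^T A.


A^T A = [[26, 16], [16, 32]]
trace(A^T A) = 58, det(A^T A) = 576
discriminant = 58^2 - 4*576 = 1060
Largest eigenvalue of A^T A = (trace + sqrt(disc))/2 = 45.2788
||T|| = sqrt(45.2788) = 6.7290

6.7290


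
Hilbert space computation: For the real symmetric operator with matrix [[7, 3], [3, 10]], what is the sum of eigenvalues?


For a self-adjoint (symmetric) matrix, the eigenvalues are real.
The sum of eigenvalues equals the trace of the matrix.
trace = 7 + 10 = 17

17


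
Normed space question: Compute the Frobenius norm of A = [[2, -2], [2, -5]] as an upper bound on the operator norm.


||A||_F^2 = sum a_ij^2
= 2^2 + (-2)^2 + 2^2 + (-5)^2
= 4 + 4 + 4 + 25 = 37
||A||_F = sqrt(37) = 6.0828

6.0828


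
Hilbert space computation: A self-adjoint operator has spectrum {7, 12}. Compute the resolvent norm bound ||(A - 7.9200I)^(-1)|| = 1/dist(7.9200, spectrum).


dist(7.9200, {7, 12}) = min(|7.9200 - 7|, |7.9200 - 12|)
= min(0.9200, 4.0800) = 0.9200
Resolvent bound = 1/0.9200 = 1.0870

1.0870


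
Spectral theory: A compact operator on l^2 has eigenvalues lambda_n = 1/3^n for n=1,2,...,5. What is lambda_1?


The eigenvalue formula gives lambda_1 = 1/3^1
= 1/3
= 0.3333

0.3333


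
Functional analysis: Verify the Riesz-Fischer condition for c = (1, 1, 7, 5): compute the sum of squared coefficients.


sum |c_n|^2 = 1^2 + 1^2 + 7^2 + 5^2
= 1 + 1 + 49 + 25
= 76

76


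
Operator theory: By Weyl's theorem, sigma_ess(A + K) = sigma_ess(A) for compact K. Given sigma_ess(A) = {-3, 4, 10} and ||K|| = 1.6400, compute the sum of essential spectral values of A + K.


By Weyl's theorem, the essential spectrum is invariant under compact perturbations.
sigma_ess(A + K) = sigma_ess(A) = {-3, 4, 10}
Sum = -3 + 4 + 10 = 11

11


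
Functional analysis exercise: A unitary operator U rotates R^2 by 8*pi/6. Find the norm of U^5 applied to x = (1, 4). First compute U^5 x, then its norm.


U is a rotation by theta = 8*pi/6
U^5 = rotation by 5*theta = 40*pi/6 = 4*pi/6 (mod 2*pi)
cos(4*pi/6) = -0.5000, sin(4*pi/6) = 0.8660
U^5 x = (-0.5000 * 1 - 0.8660 * 4, 0.8660 * 1 + -0.5000 * 4)
= (-3.9641, -1.1340)
||U^5 x|| = sqrt((-3.9641)^2 + (-1.1340)^2) = sqrt(17.0000) = 4.1231

4.1231


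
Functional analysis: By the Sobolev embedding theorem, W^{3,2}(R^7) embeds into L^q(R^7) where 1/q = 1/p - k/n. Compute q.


Using the Sobolev embedding formula: 1/q = 1/p - k/n
1/q = 1/2 - 3/7 = 1/14
q = 1/(1/14) = 14

14.0000


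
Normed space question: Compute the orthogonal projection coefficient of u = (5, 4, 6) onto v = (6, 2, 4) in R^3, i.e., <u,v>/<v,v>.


Computing <u,v> = 5*6 + 4*2 + 6*4 = 62
Computing <v,v> = 6^2 + 2^2 + 4^2 = 56
Projection coefficient = 62/56 = 1.1071

1.1071


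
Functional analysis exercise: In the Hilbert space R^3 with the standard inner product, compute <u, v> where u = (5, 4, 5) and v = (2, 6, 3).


Computing the standard inner product <u, v> = sum u_i * v_i
= 5*2 + 4*6 + 5*3
= 10 + 24 + 15
= 49

49


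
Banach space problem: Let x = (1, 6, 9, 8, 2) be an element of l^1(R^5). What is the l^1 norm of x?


The l^1 norm equals the sum of absolute values of all components.
||x||_1 = 1 + 6 + 9 + 8 + 2
= 26

26.0000


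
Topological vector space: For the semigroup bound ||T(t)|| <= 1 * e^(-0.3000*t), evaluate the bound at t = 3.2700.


||T(3.2700)|| <= 1 * exp(-0.3000 * 3.2700)
= 1 * exp(-0.9810)
= 1 * 0.3749
= 0.3749

0.3749


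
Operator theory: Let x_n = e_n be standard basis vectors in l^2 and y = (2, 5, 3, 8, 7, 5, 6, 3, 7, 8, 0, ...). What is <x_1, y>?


x_1 = e_1 is the standard basis vector with 1 in position 1.
<x_1, y> = y_1 = 2
As n -> infinity, <x_n, y> -> 0, confirming weak convergence of (x_n) to 0.

2


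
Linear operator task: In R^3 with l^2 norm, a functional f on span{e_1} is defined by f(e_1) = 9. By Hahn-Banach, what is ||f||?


The norm of f is given by ||f|| = sup_{||x||=1} |f(x)|.
On span{e_1}, ||e_1|| = 1, so ||f|| = |f(e_1)| / ||e_1||
= |9| / 1 = 9.0000

9.0000


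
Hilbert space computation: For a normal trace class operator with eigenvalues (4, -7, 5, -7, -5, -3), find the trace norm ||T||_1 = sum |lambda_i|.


For a normal operator, singular values equal |eigenvalues|.
Trace norm = sum |lambda_i| = 4 + 7 + 5 + 7 + 5 + 3
= 31

31


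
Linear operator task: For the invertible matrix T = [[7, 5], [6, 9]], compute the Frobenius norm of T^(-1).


det(T) = 7*9 - 5*6 = 33
T^(-1) = (1/33) * [[9, -5], [-6, 7]] = [[0.2727, -0.1515], [-0.1818, 0.2121]]
||T^(-1)||_F^2 = 0.2727^2 + (-0.1515)^2 + (-0.1818)^2 + 0.2121^2 = 0.1754
||T^(-1)||_F = sqrt(0.1754) = 0.4188

0.4188


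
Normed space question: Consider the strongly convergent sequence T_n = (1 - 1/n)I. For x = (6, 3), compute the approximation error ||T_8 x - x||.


T_8 x - x = (1 - 1/8)x - x = -x/8
||x|| = sqrt(45) = 6.7082
||T_8 x - x|| = ||x||/8 = 6.7082/8 = 0.8385

0.8385


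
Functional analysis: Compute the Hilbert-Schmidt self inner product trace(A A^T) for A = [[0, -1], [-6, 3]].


trace(A * A^T) = sum of squares of all entries
= 0^2 + (-1)^2 + (-6)^2 + 3^2
= 0 + 1 + 36 + 9
= 46

46


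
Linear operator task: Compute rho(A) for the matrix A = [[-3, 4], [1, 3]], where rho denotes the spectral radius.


For a 2x2 matrix, eigenvalues satisfy lambda^2 - (trace)*lambda + det = 0
trace = -3 + 3 = 0
det = -3*3 - 4*1 = -13
discriminant = 0^2 - 4*(-13) = 52
spectral radius = max |eigenvalue| = 3.6056

3.6056


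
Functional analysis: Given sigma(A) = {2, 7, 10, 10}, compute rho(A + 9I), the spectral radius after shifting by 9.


Spectrum of A + 9I = {11, 16, 19, 19}
Spectral radius = max |lambda| over the shifted spectrum
= max(11, 16, 19, 19) = 19

19


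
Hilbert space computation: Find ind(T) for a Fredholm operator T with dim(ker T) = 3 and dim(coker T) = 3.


The Fredholm index is defined as ind(T) = dim(ker T) - dim(coker T)
= 3 - 3
= 0

0


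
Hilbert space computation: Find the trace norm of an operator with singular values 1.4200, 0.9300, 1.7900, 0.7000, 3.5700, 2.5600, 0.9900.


The nuclear norm is the sum of all singular values.
||T||_1 = 1.4200 + 0.9300 + 1.7900 + 0.7000 + 3.5700 + 2.5600 + 0.9900
= 11.9600

11.9600


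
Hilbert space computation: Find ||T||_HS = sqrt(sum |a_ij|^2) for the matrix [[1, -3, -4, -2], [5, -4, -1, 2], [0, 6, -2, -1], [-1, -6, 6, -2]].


The Hilbert-Schmidt norm is sqrt(sum of squares of all entries).
Sum of squares = 1^2 + (-3)^2 + (-4)^2 + (-2)^2 + 5^2 + (-4)^2 + (-1)^2 + 2^2 + 0^2 + 6^2 + (-2)^2 + (-1)^2 + (-1)^2 + (-6)^2 + 6^2 + (-2)^2
= 1 + 9 + 16 + 4 + 25 + 16 + 1 + 4 + 0 + 36 + 4 + 1 + 1 + 36 + 36 + 4 = 194
||T||_HS = sqrt(194) = 13.9284

13.9284


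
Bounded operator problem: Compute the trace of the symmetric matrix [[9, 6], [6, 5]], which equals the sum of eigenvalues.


For a self-adjoint (symmetric) matrix, the eigenvalues are real.
The sum of eigenvalues equals the trace of the matrix.
trace = 9 + 5 = 14

14


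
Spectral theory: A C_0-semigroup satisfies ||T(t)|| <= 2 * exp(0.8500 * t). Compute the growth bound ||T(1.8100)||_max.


||T(1.8100)|| <= 2 * exp(0.8500 * 1.8100)
= 2 * exp(1.5385)
= 2 * 4.6576
= 9.3152

9.3152


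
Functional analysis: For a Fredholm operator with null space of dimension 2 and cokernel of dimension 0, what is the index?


The Fredholm index is defined as ind(T) = dim(ker T) - dim(coker T)
= 2 - 0
= 2

2


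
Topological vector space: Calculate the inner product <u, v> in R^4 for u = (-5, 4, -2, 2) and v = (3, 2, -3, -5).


Computing the standard inner product <u, v> = sum u_i * v_i
= -5*3 + 4*2 + -2*-3 + 2*-5
= -15 + 8 + 6 + -10
= -11

-11


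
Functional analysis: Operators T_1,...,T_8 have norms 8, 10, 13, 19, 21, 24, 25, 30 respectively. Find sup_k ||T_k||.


By the Uniform Boundedness Principle, the supremum of norms is finite.
sup_k ||T_k|| = max(8, 10, 13, 19, 21, 24, 25, 30) = 30

30


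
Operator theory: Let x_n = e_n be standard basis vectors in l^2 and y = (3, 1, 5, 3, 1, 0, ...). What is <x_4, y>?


x_4 = e_4 is the standard basis vector with 1 in position 4.
<x_4, y> = y_4 = 3
As n -> infinity, <x_n, y> -> 0, confirming weak convergence of (x_n) to 0.

3


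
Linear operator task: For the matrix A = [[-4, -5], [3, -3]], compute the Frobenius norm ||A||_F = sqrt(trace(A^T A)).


||A||_F^2 = sum a_ij^2
= (-4)^2 + (-5)^2 + 3^2 + (-3)^2
= 16 + 25 + 9 + 9 = 59
||A||_F = sqrt(59) = 7.6811

7.6811


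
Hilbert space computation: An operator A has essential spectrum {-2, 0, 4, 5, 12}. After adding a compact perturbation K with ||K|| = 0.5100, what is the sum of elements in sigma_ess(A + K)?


By Weyl's theorem, the essential spectrum is invariant under compact perturbations.
sigma_ess(A + K) = sigma_ess(A) = {-2, 0, 4, 5, 12}
Sum = -2 + 0 + 4 + 5 + 12 = 19

19


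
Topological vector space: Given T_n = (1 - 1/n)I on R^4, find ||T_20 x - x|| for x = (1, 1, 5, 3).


T_20 x - x = (1 - 1/20)x - x = -x/20
||x|| = sqrt(36) = 6.0000
||T_20 x - x|| = ||x||/20 = 6.0000/20 = 0.3000

0.3000


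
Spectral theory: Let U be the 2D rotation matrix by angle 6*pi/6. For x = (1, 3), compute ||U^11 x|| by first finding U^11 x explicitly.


U is a rotation by theta = 6*pi/6
U^11 = rotation by 11*theta = 66*pi/6 = 6*pi/6 (mod 2*pi)
cos(6*pi/6) = -1.0000, sin(6*pi/6) = 0.0000
U^11 x = (-1.0000 * 1 - 0.0000 * 3, 0.0000 * 1 + -1.0000 * 3)
= (-1.0000, -3.0000)
||U^11 x|| = sqrt((-1.0000)^2 + (-3.0000)^2) = sqrt(10.0000) = 3.1623

3.1623


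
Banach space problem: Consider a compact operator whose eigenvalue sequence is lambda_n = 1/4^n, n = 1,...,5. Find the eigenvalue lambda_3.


The eigenvalue formula gives lambda_3 = 1/4^3
= 1/64
= 0.0156

0.0156


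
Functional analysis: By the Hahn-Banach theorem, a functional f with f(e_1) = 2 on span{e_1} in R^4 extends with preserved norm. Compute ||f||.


The norm of f is given by ||f|| = sup_{||x||=1} |f(x)|.
On span{e_1}, ||e_1|| = 1, so ||f|| = |f(e_1)| / ||e_1||
= |2| / 1 = 2.0000

2.0000


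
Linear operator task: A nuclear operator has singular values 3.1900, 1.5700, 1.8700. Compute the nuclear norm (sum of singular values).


The nuclear norm is the sum of all singular values.
||T||_1 = 3.1900 + 1.5700 + 1.8700
= 6.6300

6.6300


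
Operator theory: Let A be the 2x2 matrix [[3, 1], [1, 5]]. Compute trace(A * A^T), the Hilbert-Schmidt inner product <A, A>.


trace(A * A^T) = sum of squares of all entries
= 3^2 + 1^2 + 1^2 + 5^2
= 9 + 1 + 1 + 25
= 36

36


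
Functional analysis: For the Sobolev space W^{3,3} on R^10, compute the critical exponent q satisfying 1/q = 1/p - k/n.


Using the Sobolev embedding formula: 1/q = 1/p - k/n
1/q = 1/3 - 3/10 = 1/30
q = 1/(1/30) = 30

30.0000


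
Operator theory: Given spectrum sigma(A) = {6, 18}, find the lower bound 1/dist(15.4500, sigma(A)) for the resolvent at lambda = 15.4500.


dist(15.4500, {6, 18}) = min(|15.4500 - 6|, |15.4500 - 18|)
= min(9.4500, 2.5500) = 2.5500
Resolvent bound = 1/2.5500 = 0.3922

0.3922


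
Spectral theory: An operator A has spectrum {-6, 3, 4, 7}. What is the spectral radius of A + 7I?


Spectrum of A + 7I = {1, 10, 11, 14}
Spectral radius = max |lambda| over the shifted spectrum
= max(1, 10, 11, 14) = 14

14


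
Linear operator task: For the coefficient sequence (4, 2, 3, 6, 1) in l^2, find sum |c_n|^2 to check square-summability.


sum |c_n|^2 = 4^2 + 2^2 + 3^2 + 6^2 + 1^2
= 16 + 4 + 9 + 36 + 1
= 66

66


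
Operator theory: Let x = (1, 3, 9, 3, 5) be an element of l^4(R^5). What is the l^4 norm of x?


The l^4 norm = (sum |x_i|^4)^(1/4)
Sum of 4th powers = 1 + 81 + 6561 + 81 + 625 = 7349
||x||_4 = (7349)^(1/4) = 9.2589

9.2589


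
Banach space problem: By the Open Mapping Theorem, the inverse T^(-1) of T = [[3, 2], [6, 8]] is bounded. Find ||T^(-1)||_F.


det(T) = 3*8 - 2*6 = 12
T^(-1) = (1/12) * [[8, -2], [-6, 3]] = [[0.6667, -0.1667], [-0.5000, 0.2500]]
||T^(-1)||_F^2 = 0.6667^2 + (-0.1667)^2 + (-0.5000)^2 + 0.2500^2 = 0.7847
||T^(-1)||_F = sqrt(0.7847) = 0.8858

0.8858


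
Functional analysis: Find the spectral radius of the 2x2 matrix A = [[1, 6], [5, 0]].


For a 2x2 matrix, eigenvalues satisfy lambda^2 - (trace)*lambda + det = 0
trace = 1 + 0 = 1
det = 1*0 - 6*5 = -30
discriminant = 1^2 - 4*(-30) = 121
spectral radius = max |eigenvalue| = 6.0000

6.0000


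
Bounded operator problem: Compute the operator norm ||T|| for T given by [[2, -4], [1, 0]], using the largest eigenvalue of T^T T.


A^T A = [[5, -8], [-8, 16]]
trace(A^T A) = 21, det(A^T A) = 16
discriminant = 21^2 - 4*16 = 377
Largest eigenvalue of A^T A = (trace + sqrt(disc))/2 = 20.2082
||T|| = sqrt(20.2082) = 4.4954

4.4954


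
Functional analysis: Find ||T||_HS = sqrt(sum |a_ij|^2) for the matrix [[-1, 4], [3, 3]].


The Hilbert-Schmidt norm is sqrt(sum of squares of all entries).
Sum of squares = (-1)^2 + 4^2 + 3^2 + 3^2
= 1 + 16 + 9 + 9 = 35
||T||_HS = sqrt(35) = 5.9161

5.9161


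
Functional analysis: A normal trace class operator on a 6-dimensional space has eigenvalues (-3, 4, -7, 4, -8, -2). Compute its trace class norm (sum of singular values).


For a normal operator, singular values equal |eigenvalues|.
Trace norm = sum |lambda_i| = 3 + 4 + 7 + 4 + 8 + 2
= 28

28


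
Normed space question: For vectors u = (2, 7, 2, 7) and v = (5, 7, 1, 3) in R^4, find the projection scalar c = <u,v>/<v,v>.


Computing <u,v> = 2*5 + 7*7 + 2*1 + 7*3 = 82
Computing <v,v> = 5^2 + 7^2 + 1^2 + 3^2 = 84
Projection coefficient = 82/84 = 0.9762

0.9762


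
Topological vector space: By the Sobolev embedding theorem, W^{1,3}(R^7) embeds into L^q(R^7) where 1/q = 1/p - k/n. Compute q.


Using the Sobolev embedding formula: 1/q = 1/p - k/n
1/q = 1/3 - 1/7 = 4/21
q = 1/(4/21) = 21/4 = 5.2500

5.2500


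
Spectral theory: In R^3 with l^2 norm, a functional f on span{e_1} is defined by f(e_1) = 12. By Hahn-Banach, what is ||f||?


The norm of f is given by ||f|| = sup_{||x||=1} |f(x)|.
On span{e_1}, ||e_1|| = 1, so ||f|| = |f(e_1)| / ||e_1||
= |12| / 1 = 12.0000

12.0000


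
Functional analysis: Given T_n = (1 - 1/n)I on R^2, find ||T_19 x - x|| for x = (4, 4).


T_19 x - x = (1 - 1/19)x - x = -x/19
||x|| = sqrt(32) = 5.6569
||T_19 x - x|| = ||x||/19 = 5.6569/19 = 0.2977

0.2977


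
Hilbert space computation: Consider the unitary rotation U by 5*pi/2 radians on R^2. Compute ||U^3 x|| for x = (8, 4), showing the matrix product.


U is a rotation by theta = 5*pi/2
U^3 = rotation by 3*theta = 15*pi/2 = 3*pi/2 (mod 2*pi)
cos(3*pi/2) = 0.0000, sin(3*pi/2) = -1.0000
U^3 x = (0.0000 * 8 - -1.0000 * 4, -1.0000 * 8 + 0.0000 * 4)
= (4.0000, -8.0000)
||U^3 x|| = sqrt(4.0000^2 + (-8.0000)^2) = sqrt(80.0000) = 8.9443

8.9443


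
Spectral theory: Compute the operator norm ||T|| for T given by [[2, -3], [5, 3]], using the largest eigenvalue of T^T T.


A^T A = [[29, 9], [9, 18]]
trace(A^T A) = 47, det(A^T A) = 441
discriminant = 47^2 - 4*441 = 445
Largest eigenvalue of A^T A = (trace + sqrt(disc))/2 = 34.0475
||T|| = sqrt(34.0475) = 5.8350

5.8350


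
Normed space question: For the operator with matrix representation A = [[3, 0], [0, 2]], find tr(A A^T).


trace(A * A^T) = sum of squares of all entries
= 3^2 + 0^2 + 0^2 + 2^2
= 9 + 0 + 0 + 4
= 13

13


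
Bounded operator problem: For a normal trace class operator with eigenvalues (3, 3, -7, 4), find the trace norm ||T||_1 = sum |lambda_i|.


For a normal operator, singular values equal |eigenvalues|.
Trace norm = sum |lambda_i| = 3 + 3 + 7 + 4
= 17

17


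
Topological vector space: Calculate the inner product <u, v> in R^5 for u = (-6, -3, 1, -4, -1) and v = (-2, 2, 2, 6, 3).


Computing the standard inner product <u, v> = sum u_i * v_i
= -6*-2 + -3*2 + 1*2 + -4*6 + -1*3
= 12 + -6 + 2 + -24 + -3
= -19

-19


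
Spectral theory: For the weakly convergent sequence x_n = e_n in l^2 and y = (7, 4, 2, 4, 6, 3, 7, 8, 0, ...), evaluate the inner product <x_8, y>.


x_8 = e_8 is the standard basis vector with 1 in position 8.
<x_8, y> = y_8 = 8
As n -> infinity, <x_n, y> -> 0, confirming weak convergence of (x_n) to 0.

8


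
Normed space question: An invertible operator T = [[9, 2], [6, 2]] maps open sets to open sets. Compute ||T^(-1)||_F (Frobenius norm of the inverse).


det(T) = 9*2 - 2*6 = 6
T^(-1) = (1/6) * [[2, -2], [-6, 9]] = [[0.3333, -0.3333], [-1.0000, 1.5000]]
||T^(-1)||_F^2 = 0.3333^2 + (-0.3333)^2 + (-1.0000)^2 + 1.5000^2 = 3.4722
||T^(-1)||_F = sqrt(3.4722) = 1.8634

1.8634


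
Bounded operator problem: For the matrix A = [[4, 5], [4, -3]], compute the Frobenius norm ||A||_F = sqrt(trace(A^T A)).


||A||_F^2 = sum a_ij^2
= 4^2 + 5^2 + 4^2 + (-3)^2
= 16 + 25 + 16 + 9 = 66
||A||_F = sqrt(66) = 8.1240

8.1240


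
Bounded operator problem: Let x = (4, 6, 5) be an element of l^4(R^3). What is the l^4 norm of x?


The l^4 norm = (sum |x_i|^4)^(1/4)
Sum of 4th powers = 256 + 1296 + 625 = 2177
||x||_4 = (2177)^(1/4) = 6.8307

6.8307


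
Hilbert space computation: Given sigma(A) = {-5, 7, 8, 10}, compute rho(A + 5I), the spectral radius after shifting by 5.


Spectrum of A + 5I = {0, 12, 13, 15}
Spectral radius = max |lambda| over the shifted spectrum
= max(0, 12, 13, 15) = 15

15


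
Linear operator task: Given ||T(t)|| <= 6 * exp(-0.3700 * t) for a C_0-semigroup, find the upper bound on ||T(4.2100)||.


||T(4.2100)|| <= 6 * exp(-0.3700 * 4.2100)
= 6 * exp(-1.5577)
= 6 * 0.2106
= 1.2637

1.2637


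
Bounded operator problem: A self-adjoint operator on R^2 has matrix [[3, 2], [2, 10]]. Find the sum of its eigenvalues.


For a self-adjoint (symmetric) matrix, the eigenvalues are real.
The sum of eigenvalues equals the trace of the matrix.
trace = 3 + 10 = 13

13


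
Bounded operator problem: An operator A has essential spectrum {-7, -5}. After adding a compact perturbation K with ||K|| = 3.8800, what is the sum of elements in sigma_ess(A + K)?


By Weyl's theorem, the essential spectrum is invariant under compact perturbations.
sigma_ess(A + K) = sigma_ess(A) = {-7, -5}
Sum = -7 + -5 = -12

-12


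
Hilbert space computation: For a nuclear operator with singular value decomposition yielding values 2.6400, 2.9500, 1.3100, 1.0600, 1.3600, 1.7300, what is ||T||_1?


The nuclear norm is the sum of all singular values.
||T||_1 = 2.6400 + 2.9500 + 1.3100 + 1.0600 + 1.3600 + 1.7300
= 11.0500

11.0500


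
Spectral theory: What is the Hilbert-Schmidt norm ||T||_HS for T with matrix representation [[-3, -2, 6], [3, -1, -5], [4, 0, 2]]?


The Hilbert-Schmidt norm is sqrt(sum of squares of all entries).
Sum of squares = (-3)^2 + (-2)^2 + 6^2 + 3^2 + (-1)^2 + (-5)^2 + 4^2 + 0^2 + 2^2
= 9 + 4 + 36 + 9 + 1 + 25 + 16 + 0 + 4 = 104
||T||_HS = sqrt(104) = 10.1980

10.1980


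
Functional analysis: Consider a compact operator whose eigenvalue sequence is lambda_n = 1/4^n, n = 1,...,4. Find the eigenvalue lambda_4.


The eigenvalue formula gives lambda_4 = 1/4^4
= 1/256
= 0.0039

0.0039


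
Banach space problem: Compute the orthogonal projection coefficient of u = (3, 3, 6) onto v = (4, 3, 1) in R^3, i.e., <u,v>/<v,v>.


Computing <u,v> = 3*4 + 3*3 + 6*1 = 27
Computing <v,v> = 4^2 + 3^2 + 1^2 = 26
Projection coefficient = 27/26 = 1.0385

1.0385


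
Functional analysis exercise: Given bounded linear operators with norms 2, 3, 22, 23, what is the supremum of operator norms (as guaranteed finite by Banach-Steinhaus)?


By the Uniform Boundedness Principle, the supremum of norms is finite.
sup_k ||T_k|| = max(2, 3, 22, 23) = 23

23


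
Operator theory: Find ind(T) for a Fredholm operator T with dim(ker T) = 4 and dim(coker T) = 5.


The Fredholm index is defined as ind(T) = dim(ker T) - dim(coker T)
= 4 - 5
= -1

-1


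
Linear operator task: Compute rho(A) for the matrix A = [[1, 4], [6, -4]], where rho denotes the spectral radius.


For a 2x2 matrix, eigenvalues satisfy lambda^2 - (trace)*lambda + det = 0
trace = 1 + -4 = -3
det = 1*-4 - 4*6 = -28
discriminant = (-3)^2 - 4*(-28) = 121
spectral radius = max |eigenvalue| = 7.0000

7.0000


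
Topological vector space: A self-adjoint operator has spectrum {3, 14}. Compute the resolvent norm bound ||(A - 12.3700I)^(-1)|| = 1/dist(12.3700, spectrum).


dist(12.3700, {3, 14}) = min(|12.3700 - 3|, |12.3700 - 14|)
= min(9.3700, 1.6300) = 1.6300
Resolvent bound = 1/1.6300 = 0.6135

0.6135


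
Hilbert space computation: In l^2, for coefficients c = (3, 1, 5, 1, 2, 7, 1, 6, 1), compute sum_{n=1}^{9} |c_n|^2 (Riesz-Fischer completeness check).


sum |c_n|^2 = 3^2 + 1^2 + 5^2 + 1^2 + 2^2 + 7^2 + 1^2 + 6^2 + 1^2
= 9 + 1 + 25 + 1 + 4 + 49 + 1 + 36 + 1
= 127

127
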